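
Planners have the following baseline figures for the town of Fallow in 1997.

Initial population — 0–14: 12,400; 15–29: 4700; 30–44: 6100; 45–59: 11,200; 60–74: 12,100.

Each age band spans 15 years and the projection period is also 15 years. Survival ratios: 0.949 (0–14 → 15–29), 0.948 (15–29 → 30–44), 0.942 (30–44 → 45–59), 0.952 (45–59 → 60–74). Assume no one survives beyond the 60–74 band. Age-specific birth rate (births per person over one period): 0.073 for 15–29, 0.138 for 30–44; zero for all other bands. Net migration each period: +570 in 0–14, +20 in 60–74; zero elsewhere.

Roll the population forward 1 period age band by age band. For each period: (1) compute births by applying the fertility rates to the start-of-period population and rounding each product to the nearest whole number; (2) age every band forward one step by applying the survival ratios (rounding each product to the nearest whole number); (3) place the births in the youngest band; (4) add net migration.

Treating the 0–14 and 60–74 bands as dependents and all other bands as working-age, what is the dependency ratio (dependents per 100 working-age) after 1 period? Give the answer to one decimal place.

Let band 1 be 0–14 through band 5 = 60–74.
Period 1:
Births: 4700 × 0.073 = 343 ; 6100 × 0.138 = 842 → 1185
Band 2: 12400 × 0.949 = 11768
Band 3: 4700 × 0.948 = 4456
Band 4: 6100 × 0.942 = 5746
Band 5: 11200 × 0.952 = 10662
Net migration: Band 1 + 570 → 1755; Band 5 + 20 → 10682
→ [1755, 11768, 4456, 5746, 10682]
Dependents (band 0–14 + band 60–74) = 1755 + 10682 = 12437; working-age = 21970; ratio = 12437/21970 × 100 = 56.6

56.6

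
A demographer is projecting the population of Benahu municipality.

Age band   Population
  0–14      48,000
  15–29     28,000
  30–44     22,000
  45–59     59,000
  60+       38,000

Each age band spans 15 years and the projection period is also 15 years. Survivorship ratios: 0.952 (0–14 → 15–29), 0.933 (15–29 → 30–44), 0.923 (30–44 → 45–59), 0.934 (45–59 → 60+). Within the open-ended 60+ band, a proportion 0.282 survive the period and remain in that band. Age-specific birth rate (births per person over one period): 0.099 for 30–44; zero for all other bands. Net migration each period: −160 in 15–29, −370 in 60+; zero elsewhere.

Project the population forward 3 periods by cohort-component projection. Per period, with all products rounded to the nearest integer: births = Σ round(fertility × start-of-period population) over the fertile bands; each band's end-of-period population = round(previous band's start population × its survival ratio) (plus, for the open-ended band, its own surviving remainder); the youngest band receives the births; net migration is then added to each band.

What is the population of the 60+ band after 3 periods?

(Groups numbered youngest = 1 to oldest = 5.)
Period 1.
Births: 22000 × 0.099 = 2178
Group 2: 48000 × 0.952 = 45696
Group 3: 28000 × 0.933 = 26124
Group 4: 22000 × 0.923 = 20306
Group 5: 59000 × 0.934 + 38000 × 0.282 = 55106 + 10716 = 65822
Net migration: Group 2 − 160 → 45536; Group 5 − 370 → 65452
→ [2178, 45536, 26124, 20306, 65452]
Period 2.
Births: 26124 × 0.099 = 2586
Group 2: 2178 × 0.952 = 2073
Group 3: 45536 × 0.933 = 42485
Group 4: 26124 × 0.923 = 24112
Group 5: 20306 × 0.934 + 65452 × 0.282 = 18966 + 18457 = 37423
Net migration: Group 2 − 160 → 1913; Group 5 − 370 → 37053
→ [2586, 1913, 42485, 24112, 37053]
Period 3.
Births: 42485 × 0.099 = 4206
Group 2: 2586 × 0.952 = 2462
Group 3: 1913 × 0.933 = 1785
Group 4: 42485 × 0.923 = 39214
Group 5: 24112 × 0.934 + 37053 × 0.282 = 22521 + 10449 = 32970
Net migration: Group 2 − 160 → 2302; Group 5 − 370 → 32600
→ [4206, 2302, 1785, 39214, 32600]

32600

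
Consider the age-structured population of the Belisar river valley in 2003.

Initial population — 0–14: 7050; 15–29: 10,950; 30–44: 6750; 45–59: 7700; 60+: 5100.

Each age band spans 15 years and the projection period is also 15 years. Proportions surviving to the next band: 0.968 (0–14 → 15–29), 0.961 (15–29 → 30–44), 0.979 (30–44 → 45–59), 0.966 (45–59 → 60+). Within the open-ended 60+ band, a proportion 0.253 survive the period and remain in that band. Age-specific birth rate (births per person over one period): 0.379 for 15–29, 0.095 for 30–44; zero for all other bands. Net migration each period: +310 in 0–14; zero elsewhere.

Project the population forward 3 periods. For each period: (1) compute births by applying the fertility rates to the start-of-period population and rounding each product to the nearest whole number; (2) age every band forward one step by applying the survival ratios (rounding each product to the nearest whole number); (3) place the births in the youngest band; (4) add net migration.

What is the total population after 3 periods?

29867

(Groups numbered youngest = 1 to oldest = 5.)
After projecting period 1:
Births: 10950 × 0.379 = 4150  |  6750 × 0.095 = 641 ⇒ total 4791
Group 2: 7050 × 0.968 = 6824
Group 3: 10950 × 0.961 = 10523
Group 4: 6750 × 0.979 = 6608
Group 5: 7700 × 0.966 + 5100 × 0.253 = 7438 + 1290 = 8728
Net migration: Group 1 + 310 → 5101
Population now: 0–14=5101, 15–29=6824, 30–44=10523, 45–59=6608, 60+=8728
After projecting period 2:
Births: 6824 × 0.379 = 2586  |  10523 × 0.095 = 1000 ⇒ total 3586
Group 2: 5101 × 0.968 = 4938
Group 3: 6824 × 0.961 = 6558
Group 4: 10523 × 0.979 = 10302
Group 5: 6608 × 0.966 + 8728 × 0.253 = 6383 + 2208 = 8591
Net migration: Group 1 + 310 → 3896
Population now: 0–14=3896, 15–29=4938, 30–44=6558, 45–59=10302, 60+=8591
After projecting period 3:
Births: 4938 × 0.379 = 1872  |  6558 × 0.095 = 623 ⇒ total 2495
Group 2: 3896 × 0.968 = 3771
Group 3: 4938 × 0.961 = 4745
Group 4: 6558 × 0.979 = 6420
Group 5: 10302 × 0.966 + 8591 × 0.253 = 9952 + 2174 = 12126
Net migration: Group 1 + 310 → 2805
Population now: 0–14=2805, 15–29=3771, 30–44=4745, 45–59=6420, 60+=12126
Total after period 3: 2805 + 3771 + 4745 + 6420 + 12126 = 29867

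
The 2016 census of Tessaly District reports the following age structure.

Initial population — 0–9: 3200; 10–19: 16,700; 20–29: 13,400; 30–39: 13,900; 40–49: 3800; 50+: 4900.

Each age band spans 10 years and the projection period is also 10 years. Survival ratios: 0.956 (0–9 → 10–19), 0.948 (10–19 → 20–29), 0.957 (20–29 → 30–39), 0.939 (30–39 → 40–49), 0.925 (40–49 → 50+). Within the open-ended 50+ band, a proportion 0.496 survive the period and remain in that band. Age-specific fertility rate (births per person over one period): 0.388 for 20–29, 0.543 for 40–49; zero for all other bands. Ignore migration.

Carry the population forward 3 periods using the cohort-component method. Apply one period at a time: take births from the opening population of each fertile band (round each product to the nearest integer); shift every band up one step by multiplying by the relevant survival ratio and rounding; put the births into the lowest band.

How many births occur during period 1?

[period 1]
Births: 13400 × 0.388 = 5199, 3800 × 0.543 = 2063 — total 7262
10–19: 3200 × 0.956 = 3059
20–29: 16700 × 0.948 = 15832
30–39: 13400 × 0.957 = 12824
40–49: 13900 × 0.939 = 13052
50+: 3800 × 0.925 + 4900 × 0.496 = 3515 + 2430 = 5945
→ [7262, 3059, 15832, 12824, 13052, 5945]

7262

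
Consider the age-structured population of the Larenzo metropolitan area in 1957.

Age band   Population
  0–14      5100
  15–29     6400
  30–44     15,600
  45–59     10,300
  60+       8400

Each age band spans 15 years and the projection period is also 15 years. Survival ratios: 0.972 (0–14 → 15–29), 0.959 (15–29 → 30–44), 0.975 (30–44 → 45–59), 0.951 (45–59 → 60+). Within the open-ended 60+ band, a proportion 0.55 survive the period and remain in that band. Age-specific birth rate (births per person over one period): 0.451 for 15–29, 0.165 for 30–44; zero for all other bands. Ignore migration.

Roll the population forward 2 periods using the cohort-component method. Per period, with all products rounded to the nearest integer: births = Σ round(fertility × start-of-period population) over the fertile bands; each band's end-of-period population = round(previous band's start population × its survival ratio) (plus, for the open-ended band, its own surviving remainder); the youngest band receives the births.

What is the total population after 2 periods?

[period 1]
Births: 6400 × 0.451 = 2886, 15600 × 0.165 = 2574 → total 5460
15–29: 5100 × 0.972 = 4957
30–44: 6400 × 0.959 = 6138
45–59: 15600 × 0.975 = 15210
60+: 10300 × 0.951 + 8400 × 0.55 = 9795 + 4620 = 14415
→ [5460, 4957, 6138, 15210, 14415]
[period 2]
Births: 4957 × 0.451 = 2236, 6138 × 0.165 = 1013 → total 3249
15–29: 5460 × 0.972 = 5307
30–44: 4957 × 0.959 = 4754
45–59: 6138 × 0.975 = 5985
60+: 15210 × 0.951 + 14415 × 0.55 = 14465 + 7928 = 22393
→ [3249, 5307, 4754, 5985, 22393]
Total after period 2: 3249 + 5307 + 4754 + 5985 + 22393 = 41688

41688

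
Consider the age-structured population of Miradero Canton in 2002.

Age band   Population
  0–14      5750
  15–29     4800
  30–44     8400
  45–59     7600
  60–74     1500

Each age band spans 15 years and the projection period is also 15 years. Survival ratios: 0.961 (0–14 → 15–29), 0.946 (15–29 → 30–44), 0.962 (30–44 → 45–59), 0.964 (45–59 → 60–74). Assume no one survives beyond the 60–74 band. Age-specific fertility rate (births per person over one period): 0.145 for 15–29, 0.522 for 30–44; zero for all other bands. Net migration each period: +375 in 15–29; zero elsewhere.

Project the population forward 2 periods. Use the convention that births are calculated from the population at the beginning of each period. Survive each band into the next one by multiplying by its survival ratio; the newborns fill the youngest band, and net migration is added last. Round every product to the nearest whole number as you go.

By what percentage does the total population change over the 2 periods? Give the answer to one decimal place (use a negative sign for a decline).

(Groups numbered youngest = 1 to oldest = 5.)
— Period 1 —
Births: 4800 × 0.145 = 696 ; 8400 × 0.522 = 4385 — total 5081
Group 2: 5750 × 0.961 = 5526
Group 3: 4800 × 0.946 = 4541
Group 4: 8400 × 0.962 = 8081
Group 5: 7600 × 0.964 = 7326
Net migration: Group 2 + 375 → 5901
Giving 5081 / 5901 / 4541 / 8081 / 7326.
— Period 2 —
Births: 5901 × 0.145 = 856 ; 4541 × 0.522 = 2370 — total 3226
Group 2: 5081 × 0.961 = 4883
Group 3: 5901 × 0.946 = 5582
Group 4: 4541 × 0.962 = 4368
Group 5: 8081 × 0.964 = 7790
Net migration: Group 2 + 375 → 5258
Giving 3226 / 5258 / 5582 / 4368 / 7790.
Total: 28050 → 26224; change = -1826; percentage change = -6.5%

-6.5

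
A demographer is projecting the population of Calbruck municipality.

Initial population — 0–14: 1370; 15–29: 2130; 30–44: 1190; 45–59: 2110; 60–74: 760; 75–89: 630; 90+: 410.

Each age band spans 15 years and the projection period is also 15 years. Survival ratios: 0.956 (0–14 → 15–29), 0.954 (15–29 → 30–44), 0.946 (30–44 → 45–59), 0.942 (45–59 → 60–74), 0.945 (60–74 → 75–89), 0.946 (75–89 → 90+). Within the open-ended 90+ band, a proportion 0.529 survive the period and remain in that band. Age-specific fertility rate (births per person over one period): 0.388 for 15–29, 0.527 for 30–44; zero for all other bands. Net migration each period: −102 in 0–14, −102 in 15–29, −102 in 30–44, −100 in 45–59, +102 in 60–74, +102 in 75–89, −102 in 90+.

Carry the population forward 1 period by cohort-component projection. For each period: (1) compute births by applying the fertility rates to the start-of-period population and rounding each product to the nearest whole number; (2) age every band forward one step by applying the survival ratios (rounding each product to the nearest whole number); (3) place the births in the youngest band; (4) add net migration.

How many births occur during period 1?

Let group 1 be 0–14 through group 7 = 90+.
After projecting period 1:
Births: 2130 * 0.388 = 826, 1190 * 0.527 = 627 → 1453
Group 2: 1370 * 0.956 = 1310
Group 3: 2130 * 0.954 = 2032
Group 4: 1190 * 0.946 = 1126
Group 5: 2110 * 0.942 = 1988
Group 6: 760 * 0.945 = 718
Group 7: 630 * 0.946 + 410 * 0.529 = 596 + 217 = 813
Net migration: Group 1 − 102 → 1351; Group 2 − 102 → 1208; Group 3 − 102 → 1930; Group 4 − 100 → 1026; Group 5 + 102 → 2090; Group 6 + 102 → 820; Group 7 − 102 → 711
→ [1351, 1208, 1930, 1026, 2090, 820, 711]

1453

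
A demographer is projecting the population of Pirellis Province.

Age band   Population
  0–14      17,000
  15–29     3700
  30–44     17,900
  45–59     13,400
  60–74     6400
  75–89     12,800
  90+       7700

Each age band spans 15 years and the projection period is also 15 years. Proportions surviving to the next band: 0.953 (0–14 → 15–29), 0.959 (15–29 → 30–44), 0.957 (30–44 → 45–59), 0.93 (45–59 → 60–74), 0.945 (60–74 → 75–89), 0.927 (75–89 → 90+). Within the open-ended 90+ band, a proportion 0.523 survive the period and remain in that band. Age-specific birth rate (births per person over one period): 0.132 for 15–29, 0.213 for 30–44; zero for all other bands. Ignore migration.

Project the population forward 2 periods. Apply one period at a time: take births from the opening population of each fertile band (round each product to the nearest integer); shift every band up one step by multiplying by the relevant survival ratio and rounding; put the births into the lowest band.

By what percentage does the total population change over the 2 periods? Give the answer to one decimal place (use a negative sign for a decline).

After projecting period 1:
Births: 3700 * 0.132 = 488  |  17900 * 0.213 = 3813 — total 4301
15–29: 17000 * 0.953 = 16201
30–44: 3700 * 0.959 = 3548
45–59: 17900 * 0.957 = 17130
60–74: 13400 * 0.93 = 12462
75–89: 6400 * 0.945 = 6048
90+: 12800 * 0.927 + 7700 * 0.523 = 11866 + 4027 = 15893
→ [4301, 16201, 3548, 17130, 12462, 6048, 15893]
After projecting period 2:
Births: 16201 * 0.132 = 2139  |  3548 * 0.213 = 756 — total 2895
15–29: 4301 * 0.953 = 4099
30–44: 16201 * 0.959 = 15537
45–59: 3548 * 0.957 = 3395
60–74: 17130 * 0.93 = 15931
75–89: 12462 * 0.945 = 11777
90+: 6048 * 0.927 + 15893 * 0.523 = 5606 + 8312 = 13918
→ [2895, 4099, 15537, 3395, 15931, 11777, 13918]
Total: 78900 → 67552; change = -11348; percentage change = -14.4%

-14.4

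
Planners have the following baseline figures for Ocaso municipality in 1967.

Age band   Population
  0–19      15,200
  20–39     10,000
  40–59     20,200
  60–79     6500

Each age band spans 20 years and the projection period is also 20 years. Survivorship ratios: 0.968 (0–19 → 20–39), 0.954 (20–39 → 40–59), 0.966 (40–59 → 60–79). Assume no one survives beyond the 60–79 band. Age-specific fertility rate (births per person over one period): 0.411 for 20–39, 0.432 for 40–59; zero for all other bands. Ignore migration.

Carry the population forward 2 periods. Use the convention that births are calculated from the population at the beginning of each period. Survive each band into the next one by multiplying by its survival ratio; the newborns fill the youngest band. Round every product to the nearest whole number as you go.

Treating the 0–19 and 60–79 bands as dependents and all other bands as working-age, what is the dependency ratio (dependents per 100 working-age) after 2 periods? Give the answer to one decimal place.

73.3

[period 1]
Births: 10000 × 0.411 = 4110 ; 20200 × 0.432 = 8726 — total 12836
20–39: 15200 × 0.968 = 14714
40–59: 10000 × 0.954 = 9540
60–79: 20200 × 0.966 = 19513
Population now: 0–19=12836, 20–39=14714, 40–59=9540, 60–79=19513
[period 2]
Births: 14714 × 0.411 = 6047 ; 9540 × 0.432 = 4121 — total 10168
20–39: 12836 × 0.968 = 12425
40–59: 14714 × 0.954 = 14037
60–79: 9540 × 0.966 = 9216
Population now: 0–19=10168, 20–39=12425, 40–59=14037, 60–79=9216
Dependents (band 0–19 + band 60–79) = 10168 + 9216 = 19384; working-age = 26462; ratio = 19384/26462 × 100 = 73.3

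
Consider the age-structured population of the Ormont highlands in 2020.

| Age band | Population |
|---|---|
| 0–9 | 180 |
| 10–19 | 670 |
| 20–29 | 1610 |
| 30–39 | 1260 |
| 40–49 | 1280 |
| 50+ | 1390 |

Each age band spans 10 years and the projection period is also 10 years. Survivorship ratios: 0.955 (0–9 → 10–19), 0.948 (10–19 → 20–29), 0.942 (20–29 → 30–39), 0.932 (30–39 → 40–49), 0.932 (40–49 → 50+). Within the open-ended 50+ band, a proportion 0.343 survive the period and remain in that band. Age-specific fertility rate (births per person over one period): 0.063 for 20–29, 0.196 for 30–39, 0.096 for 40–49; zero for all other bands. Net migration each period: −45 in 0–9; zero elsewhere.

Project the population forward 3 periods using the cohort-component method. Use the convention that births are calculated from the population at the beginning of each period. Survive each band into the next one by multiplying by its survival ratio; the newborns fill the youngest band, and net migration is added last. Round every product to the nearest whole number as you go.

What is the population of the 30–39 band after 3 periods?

154

Numbering the bands 1..6 from youngest to oldest:
After projecting period 1:
Births: 1610 × 0.063 = 101  |  1260 × 0.196 = 247  |  1280 × 0.096 = 123 ⇒ total 471
Band 2: 180 × 0.955 = 172
Band 3: 670 × 0.948 = 635
Band 4: 1610 × 0.942 = 1517
Band 5: 1260 × 0.932 = 1174
Band 6: 1280 × 0.932 + 1390 × 0.343 = 1193 + 477 = 1670
Net migration: Band 1 − 45 → 426
→ [426, 172, 635, 1517, 1174, 1670]
After projecting period 2:
Births: 635 × 0.063 = 40  |  1517 × 0.196 = 297  |  1174 × 0.096 = 113 ⇒ total 450
Band 2: 426 × 0.955 = 407
Band 3: 172 × 0.948 = 163
Band 4: 635 × 0.942 = 598
Band 5: 1517 × 0.932 = 1414
Band 6: 1174 × 0.932 + 1670 × 0.343 = 1094 + 573 = 1667
Net migration: Band 1 − 45 → 405
→ [405, 407, 163, 598, 1414, 1667]
After projecting period 3:
Births: 163 × 0.063 = 10  |  598 × 0.196 = 117  |  1414 × 0.096 = 136 ⇒ total 263
Band 2: 405 × 0.955 = 387
Band 3: 407 × 0.948 = 386
Band 4: 163 × 0.942 = 154
Band 5: 598 × 0.932 = 557
Band 6: 1414 × 0.932 + 1667 × 0.343 = 1318 + 572 = 1890
Net migration: Band 1 − 45 → 218
→ [218, 387, 386, 154, 557, 1890]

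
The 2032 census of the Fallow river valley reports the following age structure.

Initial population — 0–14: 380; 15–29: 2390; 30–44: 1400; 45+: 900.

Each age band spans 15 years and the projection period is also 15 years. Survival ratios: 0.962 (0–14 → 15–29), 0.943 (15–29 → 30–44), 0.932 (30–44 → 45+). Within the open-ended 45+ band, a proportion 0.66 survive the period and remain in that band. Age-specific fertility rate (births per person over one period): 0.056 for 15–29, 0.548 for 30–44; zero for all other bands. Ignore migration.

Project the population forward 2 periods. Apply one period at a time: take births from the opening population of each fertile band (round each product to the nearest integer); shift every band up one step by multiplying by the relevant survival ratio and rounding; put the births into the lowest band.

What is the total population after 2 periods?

Period 1.
Births: 2390 × 0.056 = 134  |  1400 × 0.548 = 767 — total 901
15–29: 380 × 0.962 = 366
30–44: 2390 × 0.943 = 2254
45+: 1400 × 0.932 + 900 × 0.66 = 1305 + 594 = 1899
End of period: [901, 366, 2254, 1899]
Period 2.
Births: 366 × 0.056 = 20  |  2254 × 0.548 = 1235 — total 1255
15–29: 901 × 0.962 = 867
30–44: 366 × 0.943 = 345
45+: 2254 × 0.932 + 1899 × 0.66 = 2101 + 1253 = 3354
End of period: [1255, 867, 345, 3354]
Total after period 2: 1255 + 867 + 345 + 3354 = 5821

5821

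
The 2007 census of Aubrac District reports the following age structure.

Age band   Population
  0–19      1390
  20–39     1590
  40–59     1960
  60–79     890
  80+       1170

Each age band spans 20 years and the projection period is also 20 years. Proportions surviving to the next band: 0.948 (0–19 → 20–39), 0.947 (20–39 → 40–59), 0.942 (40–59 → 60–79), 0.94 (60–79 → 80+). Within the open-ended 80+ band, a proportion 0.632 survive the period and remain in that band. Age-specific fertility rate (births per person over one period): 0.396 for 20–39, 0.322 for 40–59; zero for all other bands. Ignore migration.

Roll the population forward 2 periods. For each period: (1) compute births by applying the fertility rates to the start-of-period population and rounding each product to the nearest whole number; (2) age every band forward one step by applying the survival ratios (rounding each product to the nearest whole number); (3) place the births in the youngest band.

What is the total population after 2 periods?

7600

(Groups numbered youngest = 1 to oldest = 5.)
— Period 1 —
Births: 1590 × 0.396 = 630, 1960 × 0.322 = 631 — total 1261
Group 2: 1390 × 0.948 = 1318
Group 3: 1590 × 0.947 = 1506
Group 4: 1960 × 0.942 = 1846
Group 5: 890 × 0.94 + 1170 × 0.632 = 837 + 739 = 1576
Population now: 0–19=1261, 20–39=1318, 40–59=1506, 60–79=1846, 80+=1576
— Period 2 —
Births: 1318 × 0.396 = 522, 1506 × 0.322 = 485 — total 1007
Group 2: 1261 × 0.948 = 1195
Group 3: 1318 × 0.947 = 1248
Group 4: 1506 × 0.942 = 1419
Group 5: 1846 × 0.94 + 1576 × 0.632 = 1735 + 996 = 2731
Population now: 0–19=1007, 20–39=1195, 40–59=1248, 60–79=1419, 80+=2731
Total after period 2: 1007 + 1195 + 1248 + 1419 + 2731 = 7600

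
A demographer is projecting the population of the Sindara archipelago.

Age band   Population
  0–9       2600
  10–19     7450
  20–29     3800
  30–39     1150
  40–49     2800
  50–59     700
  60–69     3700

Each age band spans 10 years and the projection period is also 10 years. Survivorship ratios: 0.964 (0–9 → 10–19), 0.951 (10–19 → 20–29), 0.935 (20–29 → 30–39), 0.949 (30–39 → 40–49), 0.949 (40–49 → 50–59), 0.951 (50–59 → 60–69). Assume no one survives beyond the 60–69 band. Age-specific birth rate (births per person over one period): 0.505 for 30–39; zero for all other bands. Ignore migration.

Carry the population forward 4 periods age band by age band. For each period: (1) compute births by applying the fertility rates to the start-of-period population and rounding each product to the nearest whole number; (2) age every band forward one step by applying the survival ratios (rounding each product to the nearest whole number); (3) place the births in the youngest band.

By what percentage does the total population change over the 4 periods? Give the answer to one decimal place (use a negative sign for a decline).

-20.7

Let band 1 be 0–9 through band 7 = 60–69.
Period 1.
Births: 1150 × 0.505 = 581
Band 2: 2600 × 0.964 = 2506
Band 3: 7450 × 0.951 = 7085
Band 4: 3800 × 0.935 = 3553
Band 5: 1150 × 0.949 = 1091
Band 6: 2800 × 0.949 = 2657
Band 7: 700 × 0.951 = 666
Giving 581 / 2506 / 7085 / 3553 / 1091 / 2657 / 666.
Period 2.
Births: 3553 × 0.505 = 1794
Band 2: 581 × 0.964 = 560
Band 3: 2506 × 0.951 = 2383
Band 4: 7085 × 0.935 = 6624
Band 5: 3553 × 0.949 = 3372
Band 6: 1091 × 0.949 = 1035
Band 7: 2657 × 0.951 = 2527
Giving 1794 / 560 / 2383 / 6624 / 3372 / 1035 / 2527.
Period 3.
Births: 6624 × 0.505 = 3345
Band 2: 1794 × 0.964 = 1729
Band 3: 560 × 0.951 = 533
Band 4: 2383 × 0.935 = 2228
Band 5: 6624 × 0.949 = 6286
Band 6: 3372 × 0.949 = 3200
Band 7: 1035 × 0.951 = 984
Giving 3345 / 1729 / 533 / 2228 / 6286 / 3200 / 984.
Period 4.
Births: 2228 × 0.505 = 1125
Band 2: 3345 × 0.964 = 3225
Band 3: 1729 × 0.951 = 1644
Band 4: 533 × 0.935 = 498
Band 5: 2228 × 0.949 = 2114
Band 6: 6286 × 0.949 = 5965
Band 7: 3200 × 0.951 = 3043
Giving 1125 / 3225 / 1644 / 498 / 2114 / 5965 / 3043.
Total: 22200 → 17614; change = -4586; percentage change = -20.7%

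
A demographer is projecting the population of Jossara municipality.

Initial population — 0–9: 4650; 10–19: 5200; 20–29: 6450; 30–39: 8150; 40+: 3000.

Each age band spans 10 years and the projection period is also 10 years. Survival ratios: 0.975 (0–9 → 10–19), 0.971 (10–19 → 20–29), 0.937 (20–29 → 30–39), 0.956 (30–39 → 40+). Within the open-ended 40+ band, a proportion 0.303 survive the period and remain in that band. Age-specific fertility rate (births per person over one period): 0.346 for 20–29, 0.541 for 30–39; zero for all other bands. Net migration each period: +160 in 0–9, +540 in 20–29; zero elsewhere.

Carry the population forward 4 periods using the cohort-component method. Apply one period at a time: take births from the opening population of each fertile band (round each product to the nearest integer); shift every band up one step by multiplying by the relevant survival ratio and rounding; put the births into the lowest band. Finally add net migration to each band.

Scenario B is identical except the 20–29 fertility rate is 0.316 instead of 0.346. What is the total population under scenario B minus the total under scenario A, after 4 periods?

-743

[period 1]
Births: 6450 * 0.346 = 2232 ; 8150 * 0.541 = 4409 — total 6641
10–19: 4650 * 0.975 = 4534
20–29: 5200 * 0.971 = 5049
30–39: 6450 * 0.937 = 6044
40+: 8150 * 0.956 + 3000 * 0.303 = 7791 + 909 = 8700
Net migration: 0–9 + 160 → 6801; 20–29 + 540 → 5589
End of period: [6801, 4534, 5589, 6044, 8700]
[period 2]
Births: 5589 * 0.346 = 1934 ; 6044 * 0.541 = 3270 — total 5204
10–19: 6801 * 0.975 = 6631
20–29: 4534 * 0.971 = 4403
30–39: 5589 * 0.937 = 5237
40+: 6044 * 0.956 + 8700 * 0.303 = 5778 + 2636 = 8414
Net migration: 0–9 + 160 → 5364; 20–29 + 540 → 4943
End of period: [5364, 6631, 4943, 5237, 8414]
[period 3]
Births: 4943 * 0.346 = 1710 ; 5237 * 0.541 = 2833 — total 4543
10–19: 5364 * 0.975 = 5230
20–29: 6631 * 0.971 = 6439
30–39: 4943 * 0.937 = 4632
40+: 5237 * 0.956 + 8414 * 0.303 = 5007 + 2549 = 7556
Net migration: 0–9 + 160 → 4703; 20–29 + 540 → 6979
End of period: [4703, 5230, 6979, 4632, 7556]
[period 4]
Births: 6979 * 0.346 = 2415 ; 4632 * 0.541 = 2506 — total 4921
10–19: 4703 * 0.975 = 4585
20–29: 5230 * 0.971 = 5078
30–39: 6979 * 0.937 = 6539
40+: 4632 * 0.956 + 7556 * 0.303 = 4428 + 2289 = 6717
Net migration: 0–9 + 160 → 5081; 20–29 + 540 → 5618
End of period: [5081, 4585, 5618, 6539, 6717]
Scenario A total after 4 periods: 28540
Scenario B projection —
[period 1]
Births: 6450 * 0.316 = 2038 ; 8150 * 0.541 = 4409 — total 6447
10–19: 4650 * 0.975 = 4534
20–29: 5200 * 0.971 = 5049
30–39: 6450 * 0.937 = 6044
40+: 8150 * 0.956 + 3000 * 0.303 = 7791 + 909 = 8700
Net migration: 0–9 + 160 → 6607; 20–29 + 540 → 5589
End of period: [6607, 4534, 5589, 6044, 8700]
[period 2]
Births: 5589 * 0.316 = 1766 ; 6044 * 0.541 = 3270 — total 5036
10–19: 6607 * 0.975 = 6442
20–29: 4534 * 0.971 = 4403
30–39: 5589 * 0.937 = 5237
40+: 6044 * 0.956 + 8700 * 0.303 = 5778 + 2636 = 8414
Net migration: 0–9 + 160 → 5196; 20–29 + 540 → 4943
End of period: [5196, 6442, 4943, 5237, 8414]
[period 3]
Births: 4943 * 0.316 = 1562 ; 5237 * 0.541 = 2833 — total 4395
10–19: 5196 * 0.975 = 5066
20–29: 6442 * 0.971 = 6255
30–39: 4943 * 0.937 = 4632
40+: 5237 * 0.956 + 8414 * 0.303 = 5007 + 2549 = 7556
Net migration: 0–9 + 160 → 4555; 20–29 + 540 → 6795
End of period: [4555, 5066, 6795, 4632, 7556]
[period 4]
Births: 6795 * 0.316 = 2147 ; 4632 * 0.541 = 2506 — total 4653
10–19: 4555 * 0.975 = 4441
20–29: 5066 * 0.971 = 4919
30–39: 6795 * 0.937 = 6367
40+: 4632 * 0.956 + 7556 * 0.303 = 4428 + 2289 = 6717
Net migration: 0–9 + 160 → 4813; 20–29 + 540 → 5459
End of period: [4813, 4441, 5459, 6367, 6717]
Scenario B total after 4 periods: 27797
Difference B − A = 27797 − 28540 = -743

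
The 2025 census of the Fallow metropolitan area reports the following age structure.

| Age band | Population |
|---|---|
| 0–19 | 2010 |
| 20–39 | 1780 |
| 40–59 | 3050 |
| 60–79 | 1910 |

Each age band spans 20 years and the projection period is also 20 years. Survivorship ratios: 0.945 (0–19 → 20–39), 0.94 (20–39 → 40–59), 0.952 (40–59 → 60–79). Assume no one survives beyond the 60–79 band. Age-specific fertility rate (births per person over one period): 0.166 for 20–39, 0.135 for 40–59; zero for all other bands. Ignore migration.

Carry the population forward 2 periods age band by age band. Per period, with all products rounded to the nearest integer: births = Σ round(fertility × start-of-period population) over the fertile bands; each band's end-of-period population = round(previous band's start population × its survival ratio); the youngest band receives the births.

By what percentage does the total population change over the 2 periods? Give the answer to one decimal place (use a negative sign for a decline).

-47.6

After projecting period 1:
Births: 1780 × 0.166 = 295, 3050 × 0.135 = 412 → total 707
20–39: 2010 × 0.945 = 1899
40–59: 1780 × 0.94 = 1673
60–79: 3050 × 0.952 = 2904
→ [707, 1899, 1673, 2904]
After projecting period 2:
Births: 1899 × 0.166 = 315, 1673 × 0.135 = 226 → total 541
20–39: 707 × 0.945 = 668
40–59: 1899 × 0.94 = 1785
60–79: 1673 × 0.952 = 1593
→ [541, 668, 1785, 1593]
Total: 8750 → 4587; change = -4163; percentage change = -47.6%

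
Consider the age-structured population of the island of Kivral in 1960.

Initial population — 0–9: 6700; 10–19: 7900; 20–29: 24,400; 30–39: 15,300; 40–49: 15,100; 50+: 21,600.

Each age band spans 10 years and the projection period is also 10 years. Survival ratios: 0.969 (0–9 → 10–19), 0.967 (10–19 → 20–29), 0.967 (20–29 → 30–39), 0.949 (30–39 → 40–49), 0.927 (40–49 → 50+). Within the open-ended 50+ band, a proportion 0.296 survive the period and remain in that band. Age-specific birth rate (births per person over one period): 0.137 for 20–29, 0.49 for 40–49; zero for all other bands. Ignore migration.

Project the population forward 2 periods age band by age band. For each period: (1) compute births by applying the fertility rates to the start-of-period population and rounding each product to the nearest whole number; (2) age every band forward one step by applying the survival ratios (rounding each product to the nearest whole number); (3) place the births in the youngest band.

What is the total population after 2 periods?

Period 1.
Births: 24400 * 0.137 = 3343, 15100 * 0.49 = 7399 → 10742
10–19: 6700 * 0.969 = 6492
20–29: 7900 * 0.967 = 7639
30–39: 24400 * 0.967 = 23595
40–49: 15300 * 0.949 = 14520
50+: 15100 * 0.927 + 21600 * 0.296 = 13998 + 6394 = 20392
End of period: [10742, 6492, 7639, 23595, 14520, 20392]
Period 2.
Births: 7639 * 0.137 = 1047, 14520 * 0.49 = 7115 → 8162
10–19: 10742 * 0.969 = 10409
20–29: 6492 * 0.967 = 6278
30–39: 7639 * 0.967 = 7387
40–49: 23595 * 0.949 = 22392
50+: 14520 * 0.927 + 20392 * 0.296 = 13460 + 6036 = 19496
End of period: [8162, 10409, 6278, 7387, 22392, 19496]
Total after period 2: 8162 + 10409 + 6278 + 7387 + 22392 + 19496 = 74124

74124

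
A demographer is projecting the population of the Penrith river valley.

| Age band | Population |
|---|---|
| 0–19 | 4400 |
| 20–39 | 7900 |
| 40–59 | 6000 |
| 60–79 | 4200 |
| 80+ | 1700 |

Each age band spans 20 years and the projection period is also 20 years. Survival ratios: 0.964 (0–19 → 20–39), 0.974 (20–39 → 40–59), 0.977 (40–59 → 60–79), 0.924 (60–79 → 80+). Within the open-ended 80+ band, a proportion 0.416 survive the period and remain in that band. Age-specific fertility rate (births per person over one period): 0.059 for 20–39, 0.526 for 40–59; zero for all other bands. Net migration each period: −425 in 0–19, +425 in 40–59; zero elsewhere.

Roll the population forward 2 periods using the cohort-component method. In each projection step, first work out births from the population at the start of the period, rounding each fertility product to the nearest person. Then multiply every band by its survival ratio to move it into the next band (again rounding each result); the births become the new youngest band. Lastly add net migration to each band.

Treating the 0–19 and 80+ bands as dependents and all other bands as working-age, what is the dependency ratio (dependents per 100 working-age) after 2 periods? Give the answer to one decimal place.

73.3

[period 1]
Births: 7900 * 0.059 = 466 ; 6000 * 0.526 = 3156 → 3622
20–39: 4400 * 0.964 = 4242
40–59: 7900 * 0.974 = 7695
60–79: 6000 * 0.977 = 5862
80+: 4200 * 0.924 + 1700 * 0.416 = 3881 + 707 = 4588
Net migration: 0–19 − 425 → 3197; 40–59 + 425 → 8120
→ [3197, 4242, 8120, 5862, 4588]
[period 2]
Births: 4242 * 0.059 = 250 ; 8120 * 0.526 = 4271 → 4521
20–39: 3197 * 0.964 = 3082
40–59: 4242 * 0.974 = 4132
60–79: 8120 * 0.977 = 7933
80+: 5862 * 0.924 + 4588 * 0.416 = 5416 + 1909 = 7325
Net migration: 0–19 − 425 → 4096; 40–59 + 425 → 4557
→ [4096, 3082, 4557, 7933, 7325]
Dependents (band 0–19 + band 80+) = 4096 + 7325 = 11421; working-age = 15572; ratio = 11421/15572 × 100 = 73.3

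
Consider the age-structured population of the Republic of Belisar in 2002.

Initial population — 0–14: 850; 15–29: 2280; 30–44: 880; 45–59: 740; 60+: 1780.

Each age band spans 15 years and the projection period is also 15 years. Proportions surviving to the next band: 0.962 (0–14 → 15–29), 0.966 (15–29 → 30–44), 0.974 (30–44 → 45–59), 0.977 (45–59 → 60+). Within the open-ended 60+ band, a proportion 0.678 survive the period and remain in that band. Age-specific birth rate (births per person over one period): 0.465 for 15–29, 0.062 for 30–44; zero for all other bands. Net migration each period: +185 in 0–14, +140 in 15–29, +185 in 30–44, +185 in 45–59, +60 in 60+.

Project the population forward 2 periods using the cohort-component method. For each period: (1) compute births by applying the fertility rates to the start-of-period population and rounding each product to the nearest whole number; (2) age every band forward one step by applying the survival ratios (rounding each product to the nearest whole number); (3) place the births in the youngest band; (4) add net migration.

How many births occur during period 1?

— Period 1 —
Births: 2280 × 0.465 = 1060, 880 × 0.062 = 55 — total 1115
15–29: 850 × 0.962 = 818
30–44: 2280 × 0.966 = 2202
45–59: 880 × 0.974 = 857
60+: 740 × 0.977 + 1780 × 0.678 = 723 + 1207 = 1930
Net migration: 0–14 + 185 → 1300; 15–29 + 140 → 958; 30–44 + 185 → 2387; 45–59 + 185 → 1042; 60+ + 60 → 1990
Population now: 0–14=1300, 15–29=958, 30–44=2387, 45–59=1042, 60+=1990

1115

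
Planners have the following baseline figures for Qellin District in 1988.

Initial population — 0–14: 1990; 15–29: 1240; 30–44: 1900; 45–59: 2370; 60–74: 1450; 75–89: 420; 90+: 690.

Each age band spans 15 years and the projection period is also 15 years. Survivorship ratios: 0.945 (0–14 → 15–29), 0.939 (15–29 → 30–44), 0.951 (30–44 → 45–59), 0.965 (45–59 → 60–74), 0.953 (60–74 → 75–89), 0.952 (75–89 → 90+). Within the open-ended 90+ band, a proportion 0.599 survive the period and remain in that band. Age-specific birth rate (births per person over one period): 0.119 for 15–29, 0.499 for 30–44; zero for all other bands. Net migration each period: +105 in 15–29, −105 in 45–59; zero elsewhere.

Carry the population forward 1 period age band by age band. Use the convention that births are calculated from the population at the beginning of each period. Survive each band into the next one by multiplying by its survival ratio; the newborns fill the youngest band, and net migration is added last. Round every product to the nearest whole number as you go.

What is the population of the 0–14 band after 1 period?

1096

Period 1.
Births: 1240 × 0.119 = 148 ; 1900 × 0.499 = 948 ⇒ total 1096
15–29: 1990 × 0.945 = 1881
30–44: 1240 × 0.939 = 1164
45–59: 1900 × 0.951 = 1807
60–74: 2370 × 0.965 = 2287
75–89: 1450 × 0.953 = 1382
90+: 420 × 0.952 + 690 × 0.599 = 400 + 413 = 813
Net migration: 15–29 + 105 → 1986; 45–59 − 105 → 1702
Population now: 0–14=1096, 15–29=1986, 30–44=1164, 45–59=1702, 60–74=2287, 75–89=1382, 90+=813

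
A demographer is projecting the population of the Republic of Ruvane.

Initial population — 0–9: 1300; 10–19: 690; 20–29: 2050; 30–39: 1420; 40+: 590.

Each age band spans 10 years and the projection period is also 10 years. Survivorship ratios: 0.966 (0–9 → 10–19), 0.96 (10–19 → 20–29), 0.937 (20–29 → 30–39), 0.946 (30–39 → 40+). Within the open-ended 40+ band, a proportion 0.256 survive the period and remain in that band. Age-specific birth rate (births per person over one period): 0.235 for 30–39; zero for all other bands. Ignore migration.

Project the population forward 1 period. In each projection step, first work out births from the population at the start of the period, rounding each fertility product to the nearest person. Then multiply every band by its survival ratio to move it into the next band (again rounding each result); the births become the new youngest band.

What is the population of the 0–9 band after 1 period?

Call the bands 1 to 5, youngest first.
Period 1:
Births: 1420 * 0.235 = 334
Band 2: 1300 * 0.966 = 1256
Band 3: 690 * 0.96 = 662
Band 4: 2050 * 0.937 = 1921
Band 5: 1420 * 0.946 + 590 * 0.256 = 1343 + 151 = 1494
→ [334, 1256, 662, 1921, 1494]

334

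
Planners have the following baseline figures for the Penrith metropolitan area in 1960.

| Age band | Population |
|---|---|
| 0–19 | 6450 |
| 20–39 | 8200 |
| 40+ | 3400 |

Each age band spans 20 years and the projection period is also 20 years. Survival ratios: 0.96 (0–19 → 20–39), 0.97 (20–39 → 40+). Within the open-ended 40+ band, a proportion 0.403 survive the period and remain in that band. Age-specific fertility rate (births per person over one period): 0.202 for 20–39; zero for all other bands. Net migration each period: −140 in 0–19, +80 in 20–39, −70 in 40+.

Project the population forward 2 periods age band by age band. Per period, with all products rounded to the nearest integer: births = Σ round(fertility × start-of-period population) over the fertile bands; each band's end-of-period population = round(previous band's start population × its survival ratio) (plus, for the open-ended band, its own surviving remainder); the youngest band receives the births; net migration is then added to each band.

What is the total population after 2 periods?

After projecting period 1:
Births: 8200 × 0.202 = 1656
20–39: 6450 × 0.96 = 6192
40+: 8200 × 0.97 + 3400 × 0.403 = 7954 + 1370 = 9324
Net migration: 0–19 − 140 → 1516; 20–39 + 80 → 6272; 40+ − 70 → 9254
Population now: 0–19=1516, 20–39=6272, 40+=9254
After projecting period 2:
Births: 6272 × 0.202 = 1267
20–39: 1516 × 0.96 = 1455
40+: 6272 × 0.97 + 9254 × 0.403 = 6084 + 3729 = 9813
Net migration: 0–19 − 140 → 1127; 20–39 + 80 → 1535; 40+ − 70 → 9743
Population now: 0–19=1127, 20–39=1535, 40+=9743
Total after period 2: 1127 + 1535 + 9743 = 12405

12405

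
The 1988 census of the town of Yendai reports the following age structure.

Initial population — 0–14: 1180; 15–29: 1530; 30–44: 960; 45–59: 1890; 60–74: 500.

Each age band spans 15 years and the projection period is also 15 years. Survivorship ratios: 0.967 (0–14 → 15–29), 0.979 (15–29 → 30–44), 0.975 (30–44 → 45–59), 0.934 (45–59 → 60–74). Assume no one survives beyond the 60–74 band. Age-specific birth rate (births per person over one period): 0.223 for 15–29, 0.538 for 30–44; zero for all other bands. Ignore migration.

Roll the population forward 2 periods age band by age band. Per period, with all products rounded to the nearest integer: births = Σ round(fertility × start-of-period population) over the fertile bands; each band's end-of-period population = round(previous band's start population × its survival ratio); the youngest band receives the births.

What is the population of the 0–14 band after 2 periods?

1060

[period 1]
Births: 1530 * 0.223 = 341  |  960 * 0.538 = 516 ⇒ total 857
15–29: 1180 * 0.967 = 1141
30–44: 1530 * 0.979 = 1498
45–59: 960 * 0.975 = 936
60–74: 1890 * 0.934 = 1765
Giving 857 / 1141 / 1498 / 936 / 1765.
[period 2]
Births: 1141 * 0.223 = 254  |  1498 * 0.538 = 806 ⇒ total 1060
15–29: 857 * 0.967 = 829
30–44: 1141 * 0.979 = 1117
45–59: 1498 * 0.975 = 1461
60–74: 936 * 0.934 = 874
Giving 1060 / 829 / 1117 / 1461 / 874.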